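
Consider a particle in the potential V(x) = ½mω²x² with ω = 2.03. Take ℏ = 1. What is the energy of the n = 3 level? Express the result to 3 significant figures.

E = 7.11

Using E_n = (n + ½)ℏω: E_3 = 3.5 × 2.03 = 7.105.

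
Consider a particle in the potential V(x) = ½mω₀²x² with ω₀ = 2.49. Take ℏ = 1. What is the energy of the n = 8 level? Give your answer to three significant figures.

Using E_n = (n + ½)ℏω₀: E_8 = 8.5 × 2.49 = 21.17.

E = 21.2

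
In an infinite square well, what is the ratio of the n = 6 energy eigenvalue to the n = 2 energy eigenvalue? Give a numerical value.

E_n = n²π²ℏ²/(2mL²) so the ratio is n₂²/n₁² = 36/4 = 9.

9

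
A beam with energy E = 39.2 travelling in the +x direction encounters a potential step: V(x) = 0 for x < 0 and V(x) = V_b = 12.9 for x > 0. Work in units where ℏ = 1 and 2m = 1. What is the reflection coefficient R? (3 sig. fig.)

On each side the TISE gives plane waves with k = √(2m(E − V))/ℏ: k₁ = √(2·½·39.2) = 6.261, k₂ = √(2·½·26.3) = 5.128.
Matching ψ and ψ′ at x = 0 gives r = (k₁ − k₂)/(k₁ + k₂), so R = r² = 0.009890 and T = 1 − R = 0.9901.

R = 0.00989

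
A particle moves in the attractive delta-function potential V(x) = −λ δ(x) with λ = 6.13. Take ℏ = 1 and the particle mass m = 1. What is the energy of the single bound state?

For x ≠ 0 the bound state is ψ ∝ e^{−κ|x|}; integrating the TISE across the delta gives the cusp condition 2κ = 2mλ/ℏ², so κ = 6.130.
Then E = −ℏ²κ²/(2m) = −mλ²/(2ℏ²) = -18.79.

E = -18.8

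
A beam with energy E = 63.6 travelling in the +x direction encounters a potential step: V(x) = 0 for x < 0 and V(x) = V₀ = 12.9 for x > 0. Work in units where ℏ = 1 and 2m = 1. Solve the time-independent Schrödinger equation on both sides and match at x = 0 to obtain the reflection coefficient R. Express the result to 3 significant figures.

On each side the TISE gives plane waves with k = √(2m(E − V))/ℏ: k₁ = √(2·½·63.6) = 7.975, k₂ = √(2·½·50.7) = 7.120.
Continuity of ψ and ψ′ at the step yields the reflection amplitude r = (k₁ − k₂)/(k₁ + k₂) = 0.05661; thus R = |r|² = 0.003205, T = 0.9968.

R = 0.00320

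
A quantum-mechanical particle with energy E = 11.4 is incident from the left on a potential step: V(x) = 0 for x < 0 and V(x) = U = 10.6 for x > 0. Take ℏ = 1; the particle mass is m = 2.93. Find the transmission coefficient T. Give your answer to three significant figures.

The wavenumbers are k₁ = √(2mE)/ℏ = 8.173 on the left and k₂ = √(2m(E − U))/ℏ = 2.165 on the right.
Matching ψ and ψ′ at x = 0 gives r = (k₁ − k₂)/(k₁ + k₂), so R = r² = 0.3377 and T = 1 − R = 0.6623.

T = 0.662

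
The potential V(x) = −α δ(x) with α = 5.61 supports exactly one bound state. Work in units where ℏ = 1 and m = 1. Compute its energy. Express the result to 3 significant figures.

For x ≠ 0 the bound state is ψ ∝ e^{−κ|x|}; integrating the TISE across the delta gives the cusp condition 2κ = 2mα/ℏ², so κ = 5.610.
Then E = −ℏ²κ²/(2m) = −mα²/(2ℏ²) = -15.74.

E = -15.7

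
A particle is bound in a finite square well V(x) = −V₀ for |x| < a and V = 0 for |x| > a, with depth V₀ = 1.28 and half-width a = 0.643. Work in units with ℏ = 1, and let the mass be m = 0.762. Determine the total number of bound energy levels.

N = 1

The dimensionless depth is z₀ = a√(2mV₀)/ℏ = 0.643 × √(1.951) = 0.8981.
The even/odd transcendental equations gain one root per π/2 in z₀, giving N = 1 + ⌊2z₀/π⌋ = 1 + ⌊0.5717⌋ = 1.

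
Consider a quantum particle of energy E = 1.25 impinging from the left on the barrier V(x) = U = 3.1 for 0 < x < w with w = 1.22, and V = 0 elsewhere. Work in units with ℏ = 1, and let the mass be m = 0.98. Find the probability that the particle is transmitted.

Since E < U the interior solution is evanescent with decay constant κ = √(2m(U − E))/ℏ = 1.904.
κw = 2.323, sinh(κw) = 5.055.
Matching ψ, ψ′ at both faces gives T = [1 + U² sinh²(κw) / (4E(U − E))]⁻¹ = 1/27.55 = 0.0363.

T = 0.0363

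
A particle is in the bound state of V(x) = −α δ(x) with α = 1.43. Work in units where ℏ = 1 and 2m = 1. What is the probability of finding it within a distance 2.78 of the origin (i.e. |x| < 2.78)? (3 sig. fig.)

The normalised bound state is ψ = √κ e^{−κ|x|} with κ = mα/ℏ² = 0.7150.
P(|x| < d) = ∫_{−d}^{d} κ e^{−2κ|x|} dx = 1 − e^{−2κd} = 1 − e^{−3.975} = 0.9812.

P = 0.981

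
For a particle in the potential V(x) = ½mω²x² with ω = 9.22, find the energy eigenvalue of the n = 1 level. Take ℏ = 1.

E = 13.8

The oscillator eigenvalues are E_n = ℏω(n + ½), so E_1 = 9.22 × 1.5 = 13.83.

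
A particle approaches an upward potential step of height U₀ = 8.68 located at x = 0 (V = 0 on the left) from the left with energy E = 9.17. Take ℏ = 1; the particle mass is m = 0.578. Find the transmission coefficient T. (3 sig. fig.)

T = 0.610

The wavenumbers are k₁ = √(2mE)/ℏ = 3.256 on the left and k₂ = √(2m(E − U₀))/ℏ = 0.7526 on the right.
Continuity of ψ and ψ′ at the step yields the reflection amplitude r = (k₁ − k₂)/(k₁ + k₂) = 0.6245; thus R = |r|² = 0.3900, T = 0.6100.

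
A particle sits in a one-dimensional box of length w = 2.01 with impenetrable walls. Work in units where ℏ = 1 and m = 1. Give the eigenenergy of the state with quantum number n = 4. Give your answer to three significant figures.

Requiring ψ(0) = ψ(w) = 0 quantises k = nπ/w, hence E_n = ℏ²k²/2m = n²π²ℏ²/(2mw²).
E_4 = 4² × π² / (2 × 1 × 2.01²) = 19.54.

E = 19.5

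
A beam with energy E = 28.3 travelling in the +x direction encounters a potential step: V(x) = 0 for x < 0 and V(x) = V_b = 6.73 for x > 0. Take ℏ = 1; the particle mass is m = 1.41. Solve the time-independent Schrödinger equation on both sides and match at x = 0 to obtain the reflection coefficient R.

R = 0.00459

The wavenumbers are k₁ = √(2mE)/ℏ = 8.933 on the left and k₂ = √(2m(E − V_b))/ℏ = 7.799 on the right.
Matching ψ and ψ′ at x = 0 gives r = (k₁ − k₂)/(k₁ + k₂), so R = r² = 0.004595 and T = 1 − R = 0.9954.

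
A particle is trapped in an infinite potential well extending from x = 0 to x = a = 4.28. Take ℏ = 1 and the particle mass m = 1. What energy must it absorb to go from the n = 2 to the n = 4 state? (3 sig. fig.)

E_n = n²π²ℏ²/(2ma²), so ΔE = (4² − 2²) π²ℏ²/(2ma²).
ΔE = 12 × π² / (2 × 1 × 4.28²) = 3.233.

ΔE = 3.23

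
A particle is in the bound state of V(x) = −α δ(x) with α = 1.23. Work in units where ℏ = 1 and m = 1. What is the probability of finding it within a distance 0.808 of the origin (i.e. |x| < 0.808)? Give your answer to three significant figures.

The normalised bound state is ψ = √κ e^{−κ|x|} with κ = mα/ℏ² = 1.230.
P(|x| < d) = ∫_{−d}^{d} κ e^{−2κ|x|} dx = 1 − e^{−2κd} = 1 − e^{−1.988} = 0.8630.

P = 0.863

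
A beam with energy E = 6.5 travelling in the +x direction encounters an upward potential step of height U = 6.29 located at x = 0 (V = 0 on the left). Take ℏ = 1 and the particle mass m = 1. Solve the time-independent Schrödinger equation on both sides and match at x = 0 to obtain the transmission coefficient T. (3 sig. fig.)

T = 0.517

The wavenumbers are k₁ = √(2mE)/ℏ = 3.606 on the left and k₂ = √(2m(E − U))/ℏ = 0.6481 on the right.
Continuity of ψ and ψ′ at the step yields the reflection amplitude r = (k₁ − k₂)/(k₁ + k₂) = 0.6953; thus R = |r|² = 0.4834, T = 0.5166.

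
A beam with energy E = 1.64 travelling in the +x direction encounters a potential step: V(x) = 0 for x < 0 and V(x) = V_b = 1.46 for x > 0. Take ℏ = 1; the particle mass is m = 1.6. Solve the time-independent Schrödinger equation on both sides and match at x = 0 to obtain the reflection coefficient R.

R = 0.252

On each side the TISE gives plane waves with k = √(2m(E − V))/ℏ: k₁ = √(2·1.6·1.64) = 2.291, k₂ = √(2·1.6·0.18) = 0.7589.
Matching ψ and ψ′ at x = 0 gives r = (k₁ − k₂)/(k₁ + k₂), so R = r² = 0.2523 and T = 1 − R = 0.7477.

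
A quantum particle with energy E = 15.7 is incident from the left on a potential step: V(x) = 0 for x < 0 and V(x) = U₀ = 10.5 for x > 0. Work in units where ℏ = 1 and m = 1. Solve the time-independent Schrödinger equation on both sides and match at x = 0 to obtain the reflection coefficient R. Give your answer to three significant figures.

R = 0.0726

On each side the TISE gives plane waves with k = √(2m(E − V))/ℏ: k₁ = √(2·1·15.7) = 5.604, k₂ = √(2·1·5.2) = 3.225.
Continuity of ψ and ψ′ at the step yields the reflection amplitude r = (k₁ − k₂)/(k₁ + k₂) = 0.2694; thus R = |r|² = 0.07259, T = 0.9274.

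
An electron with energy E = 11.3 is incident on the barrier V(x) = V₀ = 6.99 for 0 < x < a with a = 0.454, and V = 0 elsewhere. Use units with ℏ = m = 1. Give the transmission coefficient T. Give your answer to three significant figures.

E > V₀: inside the barrier k₂ = √(2m(E − V₀))/ℏ = 2.936, k₂a = 1.333.
T = [1 + V₀² sin²(k₂a) / (4E(E − V₀))]⁻¹ = 1/1.237 = 0.808.

T = 0.808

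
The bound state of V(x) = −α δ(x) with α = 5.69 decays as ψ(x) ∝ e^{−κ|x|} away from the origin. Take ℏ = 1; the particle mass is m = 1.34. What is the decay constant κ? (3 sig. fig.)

κ = 7.62

Integrating the TISE across x = 0 gives the cusp condition ψ'(0⁺) − ψ'(0⁻) = −(2mα/ℏ²)ψ(0).
With ψ ∝ e^{−κ|x|} this yields −2κ = −2mα/ℏ², so κ = mα/ℏ² = 7.625.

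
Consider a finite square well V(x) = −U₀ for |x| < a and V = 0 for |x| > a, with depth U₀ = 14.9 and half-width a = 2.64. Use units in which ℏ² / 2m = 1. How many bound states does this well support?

Define the well-strength parameter z₀ = (a/ℏ)√(2mU₀) = 2.64 × √(2·0.5·14.9) = 10.19.
A new bound state (alternating even/odd) appears each time z₀ passes a multiple of π/2, so N = ⌊2z₀/π⌋ + 1 = ⌊6.487⌋ + 1 = 7.

N = 7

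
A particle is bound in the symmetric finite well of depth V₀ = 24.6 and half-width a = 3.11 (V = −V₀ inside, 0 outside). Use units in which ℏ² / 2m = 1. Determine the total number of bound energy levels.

N = 10

The dimensionless depth is z₀ = a√(2mV₀)/ℏ = 3.11 × √(24.60) = 15.43.
The even/odd transcendental equations gain one root per π/2 in z₀, giving N = 1 + ⌊2z₀/π⌋ = 1 + ⌊9.820⌋ = 10.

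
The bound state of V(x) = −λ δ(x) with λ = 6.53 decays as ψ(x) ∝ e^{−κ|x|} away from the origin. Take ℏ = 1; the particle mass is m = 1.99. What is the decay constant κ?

κ = 13.0

Integrating the TISE across x = 0 gives the cusp condition ψ'(0⁺) − ψ'(0⁻) = −(2mλ/ℏ²)ψ(0).
With ψ ∝ e^{−κ|x|} this yields −2κ = −2mλ/ℏ², so κ = mλ/ℏ² = 12.99.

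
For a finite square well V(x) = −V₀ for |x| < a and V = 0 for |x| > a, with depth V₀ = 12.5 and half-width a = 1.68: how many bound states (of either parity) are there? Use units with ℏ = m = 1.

Define the well-strength parameter z₀ = (a/ℏ)√(2mV₀) = 1.68 × √(2·1·12.5) = 8.400.
The even/odd transcendental equations gain one root per π/2 in z₀, giving N = 1 + ⌊2z₀/π⌋ = 1 + ⌊5.348⌋ = 6.

N = 6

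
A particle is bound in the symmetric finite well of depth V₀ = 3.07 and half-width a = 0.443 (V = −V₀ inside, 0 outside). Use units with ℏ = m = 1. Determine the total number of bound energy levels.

N = 1

Define the well-strength parameter z₀ = (a/ℏ)√(2mV₀) = 0.443 × √(2·1·3.07) = 1.098.
A new bound state (alternating even/odd) appears each time z₀ passes a multiple of π/2, so N = ⌊2z₀/π⌋ + 1 = ⌊0.6988⌋ + 1 = 1.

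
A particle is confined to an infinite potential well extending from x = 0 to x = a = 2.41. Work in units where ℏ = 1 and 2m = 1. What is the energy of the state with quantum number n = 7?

E = 83.3

Requiring ψ(0) = ψ(a) = 0 quantises k = nπ/a, hence E_n = ℏ²k²/2m = n²π²ℏ²/(2ma²).
E_7 = 7² × π² / (2 × 0.5 × 2.41²) = 83.26.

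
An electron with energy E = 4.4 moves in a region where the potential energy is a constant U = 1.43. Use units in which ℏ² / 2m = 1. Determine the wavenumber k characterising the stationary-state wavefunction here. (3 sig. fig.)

With E > U the solution is oscillatory, ψ ∝ e^{±ikx} with k = √(2m(E − U))/ℏ.
k = √(2 × 0.5 × 2.97) = 1.723.

k = 1.72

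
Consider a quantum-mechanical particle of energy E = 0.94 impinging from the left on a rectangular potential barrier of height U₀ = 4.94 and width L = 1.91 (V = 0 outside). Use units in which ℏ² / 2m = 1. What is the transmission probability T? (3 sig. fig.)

Since E < U₀ the interior solution is evanescent with decay constant κ = √(2m(U₀ − E))/ℏ = 2.000.
κL = 3.820, sinh(κL) = 22.79.
The exact tunnelling result is T⁻¹ = 1 + U₀² sinh²(κL) / [4E(U₀ − E)] = 843.8, so T = 0.00119.

T = 0.00119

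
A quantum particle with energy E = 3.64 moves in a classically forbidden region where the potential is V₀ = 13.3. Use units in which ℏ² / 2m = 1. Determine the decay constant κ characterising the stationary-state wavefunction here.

Since E < V₀ the TISE in this region is ψ'' = κ²ψ with κ = √(2m(V₀ − E))/ℏ.
κ = √(2 × 0.5 × 9.66) = 3.108.

κ = 3.11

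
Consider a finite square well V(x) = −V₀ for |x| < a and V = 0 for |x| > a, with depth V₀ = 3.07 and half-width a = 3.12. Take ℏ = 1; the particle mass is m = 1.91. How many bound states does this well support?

N = 7

The dimensionless depth is z₀ = a√(2mV₀)/ℏ = 3.12 × √(11.73) = 10.68.
A new bound state (alternating even/odd) appears each time z₀ passes a multiple of π/2, so N = ⌊2z₀/π⌋ + 1 = ⌊6.802⌋ + 1 = 7.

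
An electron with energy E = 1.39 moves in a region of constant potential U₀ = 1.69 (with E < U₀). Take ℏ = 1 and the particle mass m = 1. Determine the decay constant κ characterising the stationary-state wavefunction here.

κ = 0.775

Since E < U₀ the TISE in this region is ψ'' = κ²ψ with κ = √(2m(U₀ − E))/ℏ.
κ = √(2 × 1 × 0.3) = 0.7746.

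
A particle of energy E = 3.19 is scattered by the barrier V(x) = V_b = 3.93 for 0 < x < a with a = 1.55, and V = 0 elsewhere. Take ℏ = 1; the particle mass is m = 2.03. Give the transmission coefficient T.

T = 0.0113

E < V_b: inside the barrier ψ ∝ e^{±κx} with κ = √(2m(V_b − E))/ℏ = 1.733.
κa = 2.687, sinh(κa) = 7.307.
Matching ψ, ψ′ at both faces gives T = [1 + V_b² sinh²(κa) / (4E(V_b − E))]⁻¹ = 1/88.34 = 0.0113.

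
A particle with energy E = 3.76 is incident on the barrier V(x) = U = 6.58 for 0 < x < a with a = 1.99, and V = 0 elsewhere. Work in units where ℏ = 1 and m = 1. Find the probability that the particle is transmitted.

E < U: inside the barrier ψ ∝ e^{±κx} with κ = √(2m(U − E))/ℏ = 2.375.
κa = 4.726, sinh(κa) = 56.42.
The exact tunnelling result is T⁻¹ = 1 + U² sinh²(κa) / [4E(U − E)] = 3250, so T = 0.000308.

T = 0.000308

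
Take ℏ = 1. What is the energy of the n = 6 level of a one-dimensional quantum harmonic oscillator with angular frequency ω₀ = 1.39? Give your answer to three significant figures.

E = 9.04

Using E_n = (n + ½)ℏω₀: E_6 = 6.5 × 1.39 = 9.035.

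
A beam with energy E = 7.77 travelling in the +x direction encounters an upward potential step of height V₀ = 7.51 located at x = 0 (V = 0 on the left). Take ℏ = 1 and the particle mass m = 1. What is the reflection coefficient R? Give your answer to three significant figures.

R = 0.477

The wavenumbers are k₁ = √(2mE)/ℏ = 3.942 on the left and k₂ = √(2m(E − V₀))/ℏ = 0.7211 on the right.
Matching ψ and ψ′ at x = 0 gives r = (k₁ − k₂)/(k₁ + k₂), so R = r² = 0.4771 and T = 1 − R = 0.5229.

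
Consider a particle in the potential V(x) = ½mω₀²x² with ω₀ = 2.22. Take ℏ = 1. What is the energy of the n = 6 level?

Using E_n = (n + ½)ℏω₀: E_6 = 6.5 × 2.22 = 14.43.

E = 14.4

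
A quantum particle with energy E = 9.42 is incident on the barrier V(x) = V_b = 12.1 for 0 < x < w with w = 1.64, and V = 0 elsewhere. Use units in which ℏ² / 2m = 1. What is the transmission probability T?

T = 0.0128

E < V_b: inside the barrier ψ ∝ e^{±κx} with κ = √(2m(V_b − E))/ℏ = 1.637.
κw = 2.685, sinh(κw) = 7.293.
Matching ψ, ψ′ at both faces gives T = [1 + V_b² sinh²(κw) / (4E(V_b − E))]⁻¹ = 1/78.13 = 0.0128.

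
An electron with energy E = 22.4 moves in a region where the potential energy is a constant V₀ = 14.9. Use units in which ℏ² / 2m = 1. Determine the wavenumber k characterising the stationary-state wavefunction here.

With E > V₀ the solution is oscillatory, ψ ∝ e^{±ikx} with k = √(2m(E − V₀))/ℏ.
k = √(2 × 0.5 × 7.5) = 2.739.

k = 2.74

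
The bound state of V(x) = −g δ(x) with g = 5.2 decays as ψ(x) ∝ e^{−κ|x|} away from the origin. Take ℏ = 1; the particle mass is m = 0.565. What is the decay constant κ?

Integrate −(ℏ²/2m)ψ'' − gδ(x)ψ = Eψ from −ε to +ε: the ψ'' term gives ψ'(0⁺) − ψ'(0⁻) and the δ term gives −(2mg/ℏ²)ψ(0).
With ψ ∝ e^{−κ|x|} this yields −2κ = −2mg/ℏ², so κ = mg/ℏ² = 2.938.

κ = 2.94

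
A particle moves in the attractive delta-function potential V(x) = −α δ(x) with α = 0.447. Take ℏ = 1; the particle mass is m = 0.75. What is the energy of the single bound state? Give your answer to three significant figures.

For x ≠ 0 the bound state is ψ ∝ e^{−κ|x|}; integrating the TISE across the delta gives the cusp condition 2κ = 2mα/ℏ², so κ = 0.3353.
Then E = −ℏ²κ²/(2m) = −mα²/(2ℏ²) = -0.07493.

E = -0.0749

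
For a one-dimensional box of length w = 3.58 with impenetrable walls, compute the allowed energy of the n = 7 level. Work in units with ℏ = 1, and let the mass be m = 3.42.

Requiring ψ(0) = ψ(w) = 0 quantises k = nπ/w, hence E_n = ℏ²k²/2m = n²π²ℏ²/(2mw²).
E_7 = 7² × π² / (2 × 3.42 × 3.58²) = 5.517.

E = 5.52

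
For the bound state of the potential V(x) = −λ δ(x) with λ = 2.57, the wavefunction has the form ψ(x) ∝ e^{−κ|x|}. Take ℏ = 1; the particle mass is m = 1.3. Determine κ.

κ = 3.34

Integrating the TISE across x = 0 gives the cusp condition ψ'(0⁺) − ψ'(0⁻) = −(2mλ/ℏ²)ψ(0).
With ψ ∝ e^{−κ|x|} this yields −2κ = −2mλ/ℏ², so κ = mλ/ℏ² = 3.341.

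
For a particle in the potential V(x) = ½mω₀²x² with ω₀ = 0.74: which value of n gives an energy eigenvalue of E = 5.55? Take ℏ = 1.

n = 7

Invert E_n = (n + ½)ℏω₀: n = E/ℏω₀ − ½ = 7.000, so n = 7.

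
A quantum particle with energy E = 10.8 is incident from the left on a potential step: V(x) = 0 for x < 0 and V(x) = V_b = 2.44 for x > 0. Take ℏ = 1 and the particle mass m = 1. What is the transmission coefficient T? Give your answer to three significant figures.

On each side the TISE gives plane waves with k = √(2m(E − V))/ℏ: k₁ = √(2·1·10.8) = 4.648, k₂ = √(2·1·8.36) = 4.089.
Continuity of ψ and ψ′ at the step yields the reflection amplitude r = (k₁ − k₂)/(k₁ + k₂) = 0.06393; thus R = |r|² = 0.004088, T = 0.9959.

T = 0.996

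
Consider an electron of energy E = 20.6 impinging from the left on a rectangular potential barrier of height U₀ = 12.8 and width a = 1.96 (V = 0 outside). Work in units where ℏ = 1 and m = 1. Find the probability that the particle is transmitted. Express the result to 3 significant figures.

Above the barrier the interior wavenumber is k₂ = √(2m(E − U₀))/ℏ = 3.950, giving phase k₂a = 7.741.
T = [1 + U₀² sin²(k₂a) / (4E(E − U₀))]⁻¹ = 1/1.252 = 0.799.

T = 0.799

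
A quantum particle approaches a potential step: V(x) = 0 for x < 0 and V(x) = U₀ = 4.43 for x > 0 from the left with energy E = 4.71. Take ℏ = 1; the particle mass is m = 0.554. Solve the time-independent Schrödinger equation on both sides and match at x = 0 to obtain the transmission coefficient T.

T = 0.630

The wavenumbers are k₁ = √(2mE)/ℏ = 2.284 on the left and k₂ = √(2m(E − U₀))/ℏ = 0.5570 on the right.
Continuity of ψ and ψ′ at the step yields the reflection amplitude r = (k₁ − k₂)/(k₁ + k₂) = 0.6080; thus R = |r|² = 0.3696, T = 0.6304.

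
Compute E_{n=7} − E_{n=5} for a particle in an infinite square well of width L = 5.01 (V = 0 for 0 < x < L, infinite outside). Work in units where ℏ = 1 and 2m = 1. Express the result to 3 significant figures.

E_n = n²π²ℏ²/(2mL²), so ΔE = (7² − 5²) π²ℏ²/(2mL²).
ΔE = 24 × π² / (2 × 0.5 × 5.01²) = 9.437.

ΔE = 9.44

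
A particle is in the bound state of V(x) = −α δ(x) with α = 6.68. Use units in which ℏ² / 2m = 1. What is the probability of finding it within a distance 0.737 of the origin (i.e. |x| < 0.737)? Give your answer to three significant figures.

P = 0.993

The normalised bound state is ψ = √κ e^{−κ|x|} with κ = mα/ℏ² = 3.340.
P(|x| < d) = ∫_{−d}^{d} κ e^{−2κ|x|} dx = 1 − e^{−2κd} = 1 − e^{−4.923} = 0.9927.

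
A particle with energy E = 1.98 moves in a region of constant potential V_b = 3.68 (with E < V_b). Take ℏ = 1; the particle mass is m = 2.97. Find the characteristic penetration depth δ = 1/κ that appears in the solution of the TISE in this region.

Since E < V_b the TISE in this region is ψ'' = κ²ψ with κ = √(2m(V_b − E))/ℏ.
κ = √(2 × 2.97 × 1.7) = 3.178. The penetration depth is δ = 1/κ = 0.315.

δ = 0.315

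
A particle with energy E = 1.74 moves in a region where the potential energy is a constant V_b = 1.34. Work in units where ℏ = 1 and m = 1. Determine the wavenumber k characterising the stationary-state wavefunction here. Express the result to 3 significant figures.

k = 0.894

With E > V_b the solution is oscillatory, ψ ∝ e^{±ikx} with k = √(2m(E − V_b))/ℏ.
k = √(2 × 1 × 0.4) = 0.8944.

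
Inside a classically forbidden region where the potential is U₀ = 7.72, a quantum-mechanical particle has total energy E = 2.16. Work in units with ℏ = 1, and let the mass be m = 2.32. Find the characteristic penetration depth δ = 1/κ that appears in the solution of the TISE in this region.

Since E < U₀ the TISE in this region is ψ'' = κ²ψ with κ = √(2m(U₀ − E))/ℏ.
κ = √(2 × 2.32 × 5.56) = 5.079. The penetration depth is δ = 1/κ = 0.197.

δ = 0.197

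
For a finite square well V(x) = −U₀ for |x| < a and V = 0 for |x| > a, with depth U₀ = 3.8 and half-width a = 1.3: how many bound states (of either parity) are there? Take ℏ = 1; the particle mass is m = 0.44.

N = 2

The dimensionless depth is z₀ = a√(2mU₀)/ℏ = 1.3 × √(3.344) = 2.377.
The even/odd transcendental equations gain one root per π/2 in z₀, giving N = 1 + ⌊2z₀/π⌋ = 1 + ⌊1.513⌋ = 2.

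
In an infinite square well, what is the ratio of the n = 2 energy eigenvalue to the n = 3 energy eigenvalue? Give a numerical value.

Since E_n ∝ n², the ratio is (2/3)² = 0.444444.

0.444444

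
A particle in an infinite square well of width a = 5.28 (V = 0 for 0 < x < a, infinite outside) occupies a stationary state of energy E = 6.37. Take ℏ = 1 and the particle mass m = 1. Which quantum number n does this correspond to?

From E_n = n²π²ℏ²/(2ma²) invert to n = √(2ma²E)/(πℏ).
n = (5.28/π) × √(2 × 1 × 6.37) = 5.999 → n = 6.

n = 6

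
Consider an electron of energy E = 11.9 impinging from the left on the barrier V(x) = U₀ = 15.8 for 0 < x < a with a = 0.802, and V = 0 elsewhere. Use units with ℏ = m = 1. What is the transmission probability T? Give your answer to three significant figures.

T = 0.0333

Since E < U₀ the interior solution is evanescent with decay constant κ = √(2m(U₀ − E))/ℏ = 2.793.
κa = 2.240, sinh(κa) = 4.643.
Matching ψ, ψ′ at both faces gives T = [1 + U₀² sinh²(κa) / (4E(U₀ − E))]⁻¹ = 1/29.99 = 0.0333.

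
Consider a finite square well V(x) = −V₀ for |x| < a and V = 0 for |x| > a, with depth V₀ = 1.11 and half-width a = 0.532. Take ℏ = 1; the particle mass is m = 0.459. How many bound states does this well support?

N = 1

The dimensionless depth is z₀ = a√(2mV₀)/ℏ = 0.532 × √(1.019) = 0.5370.
A new bound state (alternating even/odd) appears each time z₀ passes a multiple of π/2, so N = ⌊2z₀/π⌋ + 1 = ⌊0.3419⌋ + 1 = 1.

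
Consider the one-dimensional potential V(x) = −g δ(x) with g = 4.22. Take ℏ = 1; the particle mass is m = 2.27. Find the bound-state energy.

E = -20.2

For x ≠ 0 the bound state is ψ ∝ e^{−κ|x|}; integrating the TISE across the delta gives the cusp condition 2κ = 2mg/ℏ², so κ = 9.579.
Then E = −ℏ²κ²/(2m) = −mg²/(2ℏ²) = -20.21.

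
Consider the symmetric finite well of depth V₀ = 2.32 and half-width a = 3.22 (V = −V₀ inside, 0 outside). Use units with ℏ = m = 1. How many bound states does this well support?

N = 5

Define the well-strength parameter z₀ = (a/ℏ)√(2mV₀) = 3.22 × √(2·1·2.32) = 6.936.
A new bound state (alternating even/odd) appears each time z₀ passes a multiple of π/2, so N = ⌊2z₀/π⌋ + 1 = ⌊4.416⌋ + 1 = 5.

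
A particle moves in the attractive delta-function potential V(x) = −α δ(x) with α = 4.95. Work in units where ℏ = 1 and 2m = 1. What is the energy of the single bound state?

E = -6.13

For x ≠ 0 the bound state is ψ ∝ e^{−κ|x|}; integrating the TISE across the delta gives the cusp condition 2κ = 2mα/ℏ², so κ = 2.475.
Then E = −ℏ²κ²/(2m) = −mα²/(2ℏ²) = -6.126.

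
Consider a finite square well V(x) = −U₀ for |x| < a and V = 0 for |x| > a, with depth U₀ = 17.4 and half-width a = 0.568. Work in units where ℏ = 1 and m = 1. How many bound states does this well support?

N = 3

Define the well-strength parameter z₀ = (a/ℏ)√(2mU₀) = 0.568 × √(2·1·17.4) = 3.351.
A new bound state (alternating even/odd) appears each time z₀ passes a multiple of π/2, so N = ⌊2z₀/π⌋ + 1 = ⌊2.133⌋ + 1 = 3.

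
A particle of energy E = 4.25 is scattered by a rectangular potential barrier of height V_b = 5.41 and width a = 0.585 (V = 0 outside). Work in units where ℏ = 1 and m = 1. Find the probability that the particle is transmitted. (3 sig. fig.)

T = 0.396

E < V_b: inside the barrier ψ ∝ e^{±κx} with κ = √(2m(V_b − E))/ℏ = 1.523.
κa = 0.8910, sinh(κa) = 1.014.
Matching ψ, ψ′ at both faces gives T = [1 + V_b² sinh²(κa) / (4E(V_b − E))]⁻¹ = 1/2.525 = 0.396.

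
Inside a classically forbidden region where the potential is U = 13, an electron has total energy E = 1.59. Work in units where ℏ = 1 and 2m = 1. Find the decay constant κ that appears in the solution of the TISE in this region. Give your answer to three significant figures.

Since E < U the TISE in this region is ψ'' = κ²ψ with κ = √(2m(U − E))/ℏ.
κ = √(2 × 0.5 × 11.41) = 3.378.

κ = 3.38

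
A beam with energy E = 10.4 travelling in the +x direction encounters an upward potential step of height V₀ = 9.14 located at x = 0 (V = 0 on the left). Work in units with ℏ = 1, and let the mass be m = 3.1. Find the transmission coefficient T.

T = 0.766

The wavenumbers are k₁ = √(2mE)/ℏ = 8.030 on the left and k₂ = √(2m(E − V₀))/ℏ = 2.795 on the right.
Matching ψ and ψ′ at x = 0 gives r = (k₁ − k₂)/(k₁ + k₂), so R = r² = 0.2339 and T = 1 − R = 0.7661.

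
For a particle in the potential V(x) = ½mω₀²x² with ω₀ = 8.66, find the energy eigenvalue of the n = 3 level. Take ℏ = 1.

E = 30.3

The oscillator eigenvalues are E_n = ℏω₀(n + ½), so E_3 = 8.66 × 3.5 = 30.31.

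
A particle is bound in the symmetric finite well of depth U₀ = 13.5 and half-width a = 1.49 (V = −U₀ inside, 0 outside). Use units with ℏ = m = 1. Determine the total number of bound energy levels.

N = 5

The dimensionless depth is z₀ = a√(2mU₀)/ℏ = 1.49 × √(27.00) = 7.742.
The even/odd transcendental equations gain one root per π/2 in z₀, giving N = 1 + ⌊2z₀/π⌋ = 1 + ⌊4.929⌋ = 5.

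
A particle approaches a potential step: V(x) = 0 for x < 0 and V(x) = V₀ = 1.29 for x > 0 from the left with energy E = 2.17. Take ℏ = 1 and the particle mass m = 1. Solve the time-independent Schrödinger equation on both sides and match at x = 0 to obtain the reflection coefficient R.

R = 0.0492

On each side the TISE gives plane waves with k = √(2m(E − V))/ℏ: k₁ = √(2·1·2.17) = 2.083, k₂ = √(2·1·0.88) = 1.327.
Matching ψ and ψ′ at x = 0 gives r = (k₁ − k₂)/(k₁ + k₂), so R = r² = 0.04923 and T = 1 − R = 0.9508.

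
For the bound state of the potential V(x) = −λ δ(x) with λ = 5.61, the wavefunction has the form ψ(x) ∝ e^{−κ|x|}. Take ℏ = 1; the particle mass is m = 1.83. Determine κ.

Integrating the TISE across x = 0 gives the cusp condition ψ'(0⁺) − ψ'(0⁻) = −(2mλ/ℏ²)ψ(0).
With ψ ∝ e^{−κ|x|} this yields −2κ = −2mλ/ℏ², so κ = mλ/ℏ² = 10.27.

κ = 10.3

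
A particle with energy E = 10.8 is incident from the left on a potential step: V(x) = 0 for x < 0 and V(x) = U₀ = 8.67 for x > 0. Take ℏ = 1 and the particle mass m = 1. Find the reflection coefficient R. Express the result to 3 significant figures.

On each side the TISE gives plane waves with k = √(2m(E − V))/ℏ: k₁ = √(2·1·10.8) = 4.648, k₂ = √(2·1·2.13) = 2.064.
Continuity of ψ and ψ′ at the step yields the reflection amplitude r = (k₁ − k₂)/(k₁ + k₂) = 0.3849; thus R = |r|² = 0.1482, T = 0.8518.

R = 0.148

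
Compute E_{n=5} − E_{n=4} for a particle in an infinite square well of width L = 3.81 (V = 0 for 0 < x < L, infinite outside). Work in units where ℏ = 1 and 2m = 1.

E_n = n²π²ℏ²/(2mL²), so ΔE = (5² − 4²) π²ℏ²/(2mL²).
ΔE = 9 × π² / (2 × 0.5 × 3.81²) = 6.119.

ΔE = 6.12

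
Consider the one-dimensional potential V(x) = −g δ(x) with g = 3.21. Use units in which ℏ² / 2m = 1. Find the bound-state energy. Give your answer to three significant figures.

The bound state is ψ(x) = √κ e^{−κ|x|}. The derivative jump ψ'(0⁺) − ψ'(0⁻) = −(2mg/ℏ²)ψ(0) fixes κ = mg/ℏ² = 1.605.
Then E = −ℏ²κ²/(2m) = −mg²/(2ℏ²) = -2.576.

E = -2.58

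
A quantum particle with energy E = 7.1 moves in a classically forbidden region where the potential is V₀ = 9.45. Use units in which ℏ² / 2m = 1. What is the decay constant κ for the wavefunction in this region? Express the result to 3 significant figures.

Since E < V₀ the TISE in this region is ψ'' = κ²ψ with κ = √(2m(V₀ − E))/ℏ.
κ = √(2 × 0.5 × 2.35) = 1.533.

κ = 1.53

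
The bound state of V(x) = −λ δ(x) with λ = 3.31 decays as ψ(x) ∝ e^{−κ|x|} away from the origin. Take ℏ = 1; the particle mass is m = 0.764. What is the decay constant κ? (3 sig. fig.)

κ = 2.53

Integrating the TISE across x = 0 gives the cusp condition ψ'(0⁺) − ψ'(0⁻) = −(2mλ/ℏ²)ψ(0).
With ψ ∝ e^{−κ|x|} this yields −2κ = −2mλ/ℏ², so κ = mλ/ℏ² = 2.529.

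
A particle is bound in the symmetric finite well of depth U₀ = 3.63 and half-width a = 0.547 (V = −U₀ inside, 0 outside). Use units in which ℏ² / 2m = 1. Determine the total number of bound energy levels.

Define the well-strength parameter z₀ = (a/ℏ)√(2mU₀) = 0.547 × √(2·0.5·3.63) = 1.042.
A new bound state (alternating even/odd) appears each time z₀ passes a multiple of π/2, so N = ⌊2z₀/π⌋ + 1 = ⌊0.6635⌋ + 1 = 1.

N = 1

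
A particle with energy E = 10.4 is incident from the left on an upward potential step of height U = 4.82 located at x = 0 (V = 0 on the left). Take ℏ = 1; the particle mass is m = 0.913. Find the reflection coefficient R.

The wavenumbers are k₁ = √(2mE)/ℏ = 4.358 on the left and k₂ = √(2m(E − U))/ℏ = 3.192 on the right.
Matching ψ and ψ′ at x = 0 gives r = (k₁ − k₂)/(k₁ + k₂), so R = r² = 0.02384 and T = 1 − R = 0.9762.

R = 0.0238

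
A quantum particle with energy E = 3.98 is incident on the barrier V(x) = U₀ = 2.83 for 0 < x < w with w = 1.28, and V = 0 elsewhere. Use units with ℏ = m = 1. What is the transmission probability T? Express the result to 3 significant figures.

T = 0.725

Above the barrier the interior wavenumber is k₂ = √(2m(E − U₀))/ℏ = 1.517, giving phase k₂w = 1.941.
Matching at both interfaces gives T⁻¹ = 1 + U₀² sin²(k₂w) / [4E(E − U₀)] = 1.380, hence T = 0.725.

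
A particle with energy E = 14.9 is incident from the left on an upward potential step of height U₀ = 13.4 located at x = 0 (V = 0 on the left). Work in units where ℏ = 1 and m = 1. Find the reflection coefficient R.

R = 0.269

The wavenumbers are k₁ = √(2mE)/ℏ = 5.459 on the left and k₂ = √(2m(E − U₀))/ℏ = 1.732 on the right.
Continuity of ψ and ψ′ at the step yields the reflection amplitude r = (k₁ − k₂)/(k₁ + k₂) = 0.5183; thus R = |r|² = 0.2686, T = 0.7314.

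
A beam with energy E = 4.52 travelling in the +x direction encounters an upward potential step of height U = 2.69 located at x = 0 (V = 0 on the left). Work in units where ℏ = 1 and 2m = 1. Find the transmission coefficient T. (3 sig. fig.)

T = 0.951

On each side the TISE gives plane waves with k = √(2m(E − V))/ℏ: k₁ = √(2·½·4.52) = 2.126, k₂ = √(2·½·1.83) = 1.353.
Continuity of ψ and ψ′ at the step yields the reflection amplitude r = (k₁ − k₂)/(k₁ + k₂) = 0.2223; thus R = |r|² = 0.04941, T = 0.9506.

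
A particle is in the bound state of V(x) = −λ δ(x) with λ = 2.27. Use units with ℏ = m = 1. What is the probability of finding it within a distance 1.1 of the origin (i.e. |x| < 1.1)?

The normalised bound state is ψ = √κ e^{−κ|x|} with κ = mλ/ℏ² = 2.270.
P(|x| < d) = ∫_{−d}^{d} κ e^{−2κ|x|} dx = 1 − e^{−2κd} = 1 − e^{−4.994} = 0.9932.

P = 0.993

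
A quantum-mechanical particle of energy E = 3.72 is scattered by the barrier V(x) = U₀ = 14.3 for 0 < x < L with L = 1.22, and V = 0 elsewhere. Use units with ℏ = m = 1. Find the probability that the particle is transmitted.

E < U₀: inside the barrier ψ ∝ e^{±κx} with κ = √(2m(U₀ − E))/ℏ = 4.600.
κL = 5.612, sinh(κL) = 136.8.
The exact tunnelling result is T⁻¹ = 1 + U₀² sinh²(κL) / [4E(U₀ − E)] = 24320, so T = 0.0000411.

T = 0.0000411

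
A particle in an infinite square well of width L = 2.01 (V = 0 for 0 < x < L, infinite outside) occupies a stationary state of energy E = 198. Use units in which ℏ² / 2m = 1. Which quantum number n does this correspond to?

n = 9

From E_n = n²π²ℏ²/(2mL²) invert to n = √(2mL²E)/(πℏ).
n = (2.01/π) × √(2 × 0.5 × 198) = 9.003 → n = 9.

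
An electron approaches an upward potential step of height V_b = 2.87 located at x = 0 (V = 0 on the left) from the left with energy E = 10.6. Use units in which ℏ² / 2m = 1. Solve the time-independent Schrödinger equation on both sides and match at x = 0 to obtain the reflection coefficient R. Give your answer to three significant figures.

On each side the TISE gives plane waves with k = √(2m(E − V))/ℏ: k₁ = √(2·½·10.6) = 3.256, k₂ = √(2·½·7.73) = 2.780.
Continuity of ψ and ψ′ at the step yields the reflection amplitude r = (k₁ − k₂)/(k₁ + k₂) = 0.07877; thus R = |r|² = 0.006205, T = 0.9938.

R = 0.00621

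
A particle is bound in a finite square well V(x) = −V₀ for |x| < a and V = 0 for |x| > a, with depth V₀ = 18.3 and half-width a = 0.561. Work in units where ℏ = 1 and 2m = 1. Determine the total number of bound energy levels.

Define the well-strength parameter z₀ = (a/ℏ)√(2mV₀) = 0.561 × √(2·0.5·18.3) = 2.400.
A new bound state (alternating even/odd) appears each time z₀ passes a multiple of π/2, so N = ⌊2z₀/π⌋ + 1 = ⌊1.528⌋ + 1 = 2.

N = 2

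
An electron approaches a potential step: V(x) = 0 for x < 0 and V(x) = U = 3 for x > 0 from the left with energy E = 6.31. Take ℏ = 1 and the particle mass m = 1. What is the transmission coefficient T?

On each side the TISE gives plane waves with k = √(2m(E − V))/ℏ: k₁ = √(2·1·6.31) = 3.552, k₂ = √(2·1·3.31) = 2.573.
Matching ψ and ψ′ at x = 0 gives r = (k₁ − k₂)/(k₁ + k₂), so R = r² = 0.02557 and T = 1 − R = 0.9744.

T = 0.974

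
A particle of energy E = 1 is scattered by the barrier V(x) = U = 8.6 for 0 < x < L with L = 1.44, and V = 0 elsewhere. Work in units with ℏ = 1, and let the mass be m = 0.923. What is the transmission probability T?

T = 0.0000340

Since E < U the interior solution is evanescent with decay constant κ = √(2m(U − E))/ℏ = 3.746.
κL = 5.394, sinh(κL) = 110.0.
The exact tunnelling result is T⁻¹ = 1 + U² sinh²(κL) / [4E(U − E)] = 29440, so T = 0.0000340.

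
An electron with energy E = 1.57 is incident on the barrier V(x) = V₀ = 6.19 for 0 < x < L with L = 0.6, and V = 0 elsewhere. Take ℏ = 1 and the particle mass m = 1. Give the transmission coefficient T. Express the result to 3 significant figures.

Since E < V₀ the interior solution is evanescent with decay constant κ = √(2m(V₀ − E))/ℏ = 3.040.
κL = 1.824, sinh(κL) = 3.017.
Matching ψ, ψ′ at both faces gives T = [1 + V₀² sinh²(κL) / (4E(V₀ − E))]⁻¹ = 1/13.02 = 0.0768.

T = 0.0768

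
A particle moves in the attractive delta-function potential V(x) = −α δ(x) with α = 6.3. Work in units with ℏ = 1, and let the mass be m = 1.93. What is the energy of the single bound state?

E = -38.3

For x ≠ 0 the bound state is ψ ∝ e^{−κ|x|}; integrating the TISE across the delta gives the cusp condition 2κ = 2mα/ℏ², so κ = 12.16.
Then E = −ℏ²κ²/(2m) = −mα²/(2ℏ²) = -38.30.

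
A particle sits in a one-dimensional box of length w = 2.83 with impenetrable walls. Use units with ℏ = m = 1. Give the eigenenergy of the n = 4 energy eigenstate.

Requiring ψ(0) = ψ(w) = 0 quantises k = nπ/w, hence E_n = ℏ²k²/2m = n²π²ℏ²/(2mw²).
E_4 = 4² × π² / (2 × 1 × 2.83²) = 9.859.

E = 9.86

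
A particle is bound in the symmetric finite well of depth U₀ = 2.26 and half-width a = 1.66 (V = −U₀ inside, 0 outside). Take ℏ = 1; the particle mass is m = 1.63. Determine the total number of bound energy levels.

Define the well-strength parameter z₀ = (a/ℏ)√(2mU₀) = 1.66 × √(2·1.63·2.26) = 4.506.
A new bound state (alternating even/odd) appears each time z₀ passes a multiple of π/2, so N = ⌊2z₀/π⌋ + 1 = ⌊2.868⌋ + 1 = 3.

N = 3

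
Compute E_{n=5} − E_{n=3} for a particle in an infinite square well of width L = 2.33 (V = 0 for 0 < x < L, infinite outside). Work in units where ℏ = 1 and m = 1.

ΔE = 14.5

E_n = n²π²ℏ²/(2mL²), so ΔE = (5² − 3²) π²ℏ²/(2mL²).
ΔE = 16 × π² / (2 × 1 × 2.33²) = 14.54.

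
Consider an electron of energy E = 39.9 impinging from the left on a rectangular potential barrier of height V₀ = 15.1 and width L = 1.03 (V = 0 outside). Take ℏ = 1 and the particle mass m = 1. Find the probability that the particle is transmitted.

Above the barrier the interior wavenumber is k₂ = √(2m(E − V₀))/ℏ = 7.043, giving phase k₂L = 7.254.
Matching at both interfaces gives T⁻¹ = 1 + V₀² sin²(k₂L) / [4E(E − V₀)] = 1.039, hence T = 0.962.

T = 0.962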